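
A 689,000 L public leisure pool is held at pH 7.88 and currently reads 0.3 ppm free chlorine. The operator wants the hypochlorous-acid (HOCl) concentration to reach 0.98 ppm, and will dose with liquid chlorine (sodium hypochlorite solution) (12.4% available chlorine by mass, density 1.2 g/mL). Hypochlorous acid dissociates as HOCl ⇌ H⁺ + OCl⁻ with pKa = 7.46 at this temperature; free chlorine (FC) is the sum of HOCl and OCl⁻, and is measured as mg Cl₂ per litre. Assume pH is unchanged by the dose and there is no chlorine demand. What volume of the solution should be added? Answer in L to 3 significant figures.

15.1 L

[OCl⁻]/[HOCl] = 10^(pH − pKa) = 10^(7.88 − 7.46) = 2.63; fraction as HOCl = 1/(1 + 2.63) = 0.2755.
Free chlorine required for 0.98 ppm HOCl: 0.98 / 0.2755 = 3.558 ppm.
FC to add: 3.558 − 0.3 = 3.258 mg/L as Cl₂.
Cl₂ equivalent: 3.258 mg/L × 689,000 L = 2245 g.
Product at 12.4% available Cl: 2245 / 0.124 = 18,100 g.
Volume: 18,100 g ÷ 1.2 g/mL = 15,080 mL.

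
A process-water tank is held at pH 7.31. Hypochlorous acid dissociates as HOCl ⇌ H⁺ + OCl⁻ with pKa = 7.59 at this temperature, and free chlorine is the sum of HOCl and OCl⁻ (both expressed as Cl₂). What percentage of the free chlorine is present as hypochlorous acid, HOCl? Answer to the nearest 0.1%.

65.6%

[OCl⁻]/[HOCl] = 10^(pH − pKa) = 10^(7.31 − 7.59) = 10^-0.28 = 0.5248.
Fraction as HOCl = 1 / (1 + 0.5248) = 0.6558.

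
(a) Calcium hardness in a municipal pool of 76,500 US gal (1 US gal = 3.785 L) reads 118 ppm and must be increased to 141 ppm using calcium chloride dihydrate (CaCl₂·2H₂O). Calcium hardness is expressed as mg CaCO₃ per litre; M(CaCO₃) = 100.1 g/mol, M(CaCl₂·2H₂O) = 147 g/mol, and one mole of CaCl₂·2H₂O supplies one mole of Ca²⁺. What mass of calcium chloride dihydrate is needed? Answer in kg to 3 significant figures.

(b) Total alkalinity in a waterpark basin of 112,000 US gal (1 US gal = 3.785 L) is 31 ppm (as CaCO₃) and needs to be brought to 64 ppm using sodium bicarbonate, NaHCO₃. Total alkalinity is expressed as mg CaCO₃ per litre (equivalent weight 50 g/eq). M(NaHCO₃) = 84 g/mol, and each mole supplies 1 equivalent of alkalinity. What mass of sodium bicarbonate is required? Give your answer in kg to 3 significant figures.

(a) Volume: 76,500 US gal × 3.785 L/gal = 289,552 L.
(a) Hardness to add: (141 − 118) = 23 mg/L as CaCO₃ × 289,552 L = 6660 g as CaCO₃.
(a) Moles of Ca²⁺ (1 mol Ca²⁺ ≡ 1 mol CaCO₃): 6660 / 100.1 g/mol = 66.53 mol.
(a) Mass of CaCl₂·2H₂O: 66.53 × 147 = 9780 g.

(b) Volume: 112,000 US gal × 3.785 L/gal = 423,920 L.
(b) Alkalinity to add: (64 − 31) = 33 mg/L as CaCO₃ × 423,920 L = 13,990 g as CaCO₃.
(b) Equivalents: 13,990 g ÷ 50 g/eq = 279.8 eq.
(b) NaHCO₃ supplies 1 eq per mole → 279.8 mol.
(b) Mass: 279.8 mol × 84 g/mol = 23,500 g.

(a) 9.78 kg; (b) 23.5 kg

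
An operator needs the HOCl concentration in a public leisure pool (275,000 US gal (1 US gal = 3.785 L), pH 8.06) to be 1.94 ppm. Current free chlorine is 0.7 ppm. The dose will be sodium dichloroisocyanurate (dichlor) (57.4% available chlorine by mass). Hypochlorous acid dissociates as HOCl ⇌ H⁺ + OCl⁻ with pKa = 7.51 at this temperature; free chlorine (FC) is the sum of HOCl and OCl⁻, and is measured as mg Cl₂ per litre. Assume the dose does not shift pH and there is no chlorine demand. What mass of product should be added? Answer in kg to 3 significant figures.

Volume: 275,000 US gal × 3.785 L/gal = 1,040,875 L.
[OCl⁻]/[HOCl] = 10^(pH − pKa) = 10^(8.06 − 7.51) = 3.548; fraction as HOCl = 1/(1 + 3.548) = 0.2199.
Free chlorine required for 1.94 ppm HOCl: 1.94 / 0.2199 = 8.823 ppm.
FC to add: 8.823 − 0.7 = 8.123 mg/L as Cl₂.
Cl₂ equivalent: 8.123 mg/L × 1,040,875 L = 8455 g.
Product at 57.4% available Cl: 8455 / 0.574 = 14,730 g.

14.7 kg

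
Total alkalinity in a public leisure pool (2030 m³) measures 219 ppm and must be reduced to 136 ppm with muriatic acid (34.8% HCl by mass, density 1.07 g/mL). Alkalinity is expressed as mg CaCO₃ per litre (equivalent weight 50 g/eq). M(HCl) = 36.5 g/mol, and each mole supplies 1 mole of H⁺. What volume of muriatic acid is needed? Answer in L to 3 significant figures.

330 L

Volume: 2030 m³ = 2,030,000 L.
Alkalinity to neutralize: (219 − 136) = 83 mg/L as CaCO₃ × 2,030,000 L = 168,500 g as CaCO₃.
Equivalents of H⁺ required: 168,500 ÷ 50 g/eq = 3370 eq = 3370 mol HCl.
Mass of HCl: 3370 × 36.5 = 123,000 g.
Mass of 34.8% solution: 123,000 / 0.348 = 353,400 g.
Volume: 353,400 g ÷ 1.07 g/mL = 330,300 mL.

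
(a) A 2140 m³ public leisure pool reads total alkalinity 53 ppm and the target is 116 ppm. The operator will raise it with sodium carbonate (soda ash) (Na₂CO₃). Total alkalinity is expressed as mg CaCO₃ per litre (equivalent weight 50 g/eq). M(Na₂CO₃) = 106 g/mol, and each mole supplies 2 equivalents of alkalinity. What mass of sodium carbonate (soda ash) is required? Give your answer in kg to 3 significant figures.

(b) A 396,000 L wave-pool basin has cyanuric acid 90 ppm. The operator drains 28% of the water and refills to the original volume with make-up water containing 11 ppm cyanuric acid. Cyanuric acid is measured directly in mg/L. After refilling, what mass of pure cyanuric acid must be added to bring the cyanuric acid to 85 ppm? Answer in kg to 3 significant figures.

(a) Volume: 2140 m³ = 2,140,000 L.
(a) Alkalinity to add: (116 − 53) = 63 mg/L as CaCO₃ × 2,140,000 L = 134,800 g as CaCO₃.
(a) Equivalents: 134,800 g ÷ 50 g/eq = 2696 eq.
(a) Each mole of Na₂CO₃ supplies 2 eq, so 2696 / 2 = 1348 mol.
(a) Mass: 1348 mol × 106 g/mol = 142,900 g.

(b) After draining 28% and refilling: 90 × 0.72 + 11 × 0.28 = 67.88 ppm.
(b) Deficit to target: 85 − 67.88 = 17.12 mg/L.
(b) Mass: 17.12 mg/L × 396,000 L = 6780 g cyanuric acid.

(a) 143 kg; (b) 6.78 kg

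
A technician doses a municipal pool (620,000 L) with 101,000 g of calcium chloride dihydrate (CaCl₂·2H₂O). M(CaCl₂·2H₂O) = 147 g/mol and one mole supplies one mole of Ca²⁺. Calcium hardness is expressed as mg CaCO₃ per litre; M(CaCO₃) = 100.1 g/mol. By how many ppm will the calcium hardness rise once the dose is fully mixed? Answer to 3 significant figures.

111 ppm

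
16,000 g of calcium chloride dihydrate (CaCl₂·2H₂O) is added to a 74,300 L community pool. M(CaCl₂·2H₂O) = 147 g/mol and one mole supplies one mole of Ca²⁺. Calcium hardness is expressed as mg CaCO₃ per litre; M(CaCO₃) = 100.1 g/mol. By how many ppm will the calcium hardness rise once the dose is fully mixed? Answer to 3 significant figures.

Moles of Ca²⁺: 16,000 g ÷ 147 g/mol = 108.8 mol.
As CaCO₃: 108.8 mol × 100.1 g/mol = 10,900 g.
Rise: 10,900 g / 74,300 L × 1000 = 146.6 mg/L.

147 ppm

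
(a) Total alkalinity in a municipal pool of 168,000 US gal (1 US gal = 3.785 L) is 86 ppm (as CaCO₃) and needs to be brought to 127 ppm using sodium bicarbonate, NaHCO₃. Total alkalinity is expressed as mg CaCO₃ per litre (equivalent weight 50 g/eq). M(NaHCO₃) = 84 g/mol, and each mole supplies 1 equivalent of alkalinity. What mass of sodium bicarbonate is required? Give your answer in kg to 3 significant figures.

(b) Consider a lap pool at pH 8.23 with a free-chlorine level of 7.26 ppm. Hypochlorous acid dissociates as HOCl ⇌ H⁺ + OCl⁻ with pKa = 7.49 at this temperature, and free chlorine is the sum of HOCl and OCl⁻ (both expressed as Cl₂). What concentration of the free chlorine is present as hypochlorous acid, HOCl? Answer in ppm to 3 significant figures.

(a) Volume: 168,000 US gal × 3.785 L/gal = 635,880 L.
(a) Alkalinity to add: (127 − 86) = 41 mg/L as CaCO₃ × 635,880 L = 26,070 g as CaCO₃.
(a) Equivalents: 26,070 g ÷ 50 g/eq = 521.4 eq.
(a) NaHCO₃ supplies 1 eq per mole → 521.4 mol.
(a) Mass: 521.4 mol × 84 g/mol = 43,800 g.

(b) [OCl⁻]/[HOCl] = 10^(pH − pKa) = 10^(8.23 − 7.49) = 10^0.74 = 5.495.
(b) Fraction as HOCl = 1 / (1 + 5.495) = 0.154.
(b) HOCl = 0.154 × 7.26 ppm = 1.118 ppm.

(a) 43.8 kg; (b) 1.12 ppm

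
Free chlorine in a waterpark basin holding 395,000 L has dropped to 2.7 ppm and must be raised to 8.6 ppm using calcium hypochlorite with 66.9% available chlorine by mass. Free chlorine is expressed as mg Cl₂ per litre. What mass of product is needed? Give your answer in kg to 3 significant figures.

3.48 kg

Chlorine deficit: 8.6 − 2.7 = 5.9 ppm = 5.9 mg/L as Cl₂.
Cl₂ equivalent needed: 5.9 mg/L × 395,000 L = 2,330,000 mg = 2330 g.
Product at 66.9% available chlorine: 2330 / 0.669 = 3484 g.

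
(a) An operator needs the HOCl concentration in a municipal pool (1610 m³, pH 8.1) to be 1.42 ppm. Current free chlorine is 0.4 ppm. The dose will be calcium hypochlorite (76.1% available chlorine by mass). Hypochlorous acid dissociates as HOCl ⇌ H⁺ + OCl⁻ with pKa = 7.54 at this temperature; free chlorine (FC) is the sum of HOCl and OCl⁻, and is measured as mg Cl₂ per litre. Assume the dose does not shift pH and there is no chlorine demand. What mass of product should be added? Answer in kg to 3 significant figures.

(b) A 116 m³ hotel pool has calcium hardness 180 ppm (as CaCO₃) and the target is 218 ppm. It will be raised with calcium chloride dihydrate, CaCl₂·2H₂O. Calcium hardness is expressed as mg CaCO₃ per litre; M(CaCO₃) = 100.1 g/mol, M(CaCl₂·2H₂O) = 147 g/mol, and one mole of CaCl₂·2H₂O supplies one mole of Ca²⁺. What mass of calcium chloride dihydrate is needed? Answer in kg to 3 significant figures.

(a) 13.1 kg; (b) 6.47 kg

(a) Volume: 1610 m³ = 1,610,000 L.
(a) [OCl⁻]/[HOCl] = 10^(pH − pKa) = 10^(8.1 − 7.54) = 3.631; fraction as HOCl = 1/(1 + 3.631) = 0.2159.
(a) Free chlorine required for 1.42 ppm HOCl: 1.42 / 0.2159 = 6.576 ppm.
(a) FC to add: 6.576 − 0.4 = 6.176 mg/L as Cl₂.
(a) Cl₂ equivalent: 6.176 mg/L × 1,610,000 L = 9943 g.
(a) Product at 76.1% available Cl: 9943 / 0.761 = 13,070 g.

(b) Volume: 116 m³ = 116,000 L.
(b) Hardness to add: (218 − 180) = 38 mg/L as CaCO₃ × 116,000 L = 4408 g as CaCO₃.
(b) Moles of Ca²⁺ (1 mol Ca²⁺ ≡ 1 mol CaCO₃): 4408 / 100.1 g/mol = 44.04 mol.
(b) Mass of CaCl₂·2H₂O: 44.04 × 147 = 6473 g.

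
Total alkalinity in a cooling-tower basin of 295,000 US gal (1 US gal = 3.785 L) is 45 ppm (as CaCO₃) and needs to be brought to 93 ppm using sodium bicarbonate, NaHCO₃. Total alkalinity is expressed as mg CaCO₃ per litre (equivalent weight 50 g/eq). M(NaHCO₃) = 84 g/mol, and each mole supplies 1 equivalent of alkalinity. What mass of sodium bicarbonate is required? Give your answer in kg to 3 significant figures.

90.0 kg

Volume: 295,000 US gal × 3.785 L/gal = 1,116,575 L.
Alkalinity to add: (93 − 45) = 48 mg/L as CaCO₃ × 1,116,575 L = 53,600 g as CaCO₃.
Equivalents: 53,600 g ÷ 50 g/eq = 1072 eq.
NaHCO₃ supplies 1 eq per mole → 1072 mol.
Mass: 1072 mol × 84 g/mol = 90,040 g.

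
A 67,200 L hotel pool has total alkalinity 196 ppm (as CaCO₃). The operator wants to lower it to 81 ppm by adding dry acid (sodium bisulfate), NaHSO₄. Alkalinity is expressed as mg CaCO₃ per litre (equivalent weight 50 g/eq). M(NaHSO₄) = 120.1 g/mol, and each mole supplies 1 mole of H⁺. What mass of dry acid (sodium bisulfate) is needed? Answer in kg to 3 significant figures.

18.6 kg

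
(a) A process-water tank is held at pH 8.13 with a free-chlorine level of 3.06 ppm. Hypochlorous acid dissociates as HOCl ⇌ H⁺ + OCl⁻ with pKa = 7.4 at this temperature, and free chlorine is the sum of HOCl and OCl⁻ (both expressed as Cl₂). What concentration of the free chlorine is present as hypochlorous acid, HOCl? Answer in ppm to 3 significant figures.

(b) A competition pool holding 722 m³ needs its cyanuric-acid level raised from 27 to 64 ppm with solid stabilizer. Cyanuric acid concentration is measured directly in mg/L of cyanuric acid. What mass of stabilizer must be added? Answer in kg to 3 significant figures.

(a) 0.480 ppm; (b) 26.7 kg

(a) [OCl⁻]/[HOCl] = 10^(pH − pKa) = 10^(8.13 − 7.4) = 10^0.73 = 5.37.
(a) Fraction as HOCl = 1 / (1 + 5.37) = 0.157.
(a) HOCl = 0.157 × 3.06 ppm = 0.4804 ppm.

(b) Volume: 722 m³ = 722,000 L.
(b) CYA to add: (64 − 27) = 37 mg/L × 722,000 L = 26,710 g cyanuric acid.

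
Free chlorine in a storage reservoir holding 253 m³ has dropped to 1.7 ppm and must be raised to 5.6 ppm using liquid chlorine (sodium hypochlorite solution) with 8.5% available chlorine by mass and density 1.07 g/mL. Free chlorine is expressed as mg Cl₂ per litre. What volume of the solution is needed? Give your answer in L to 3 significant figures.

10.8 L

Volume: 253 m³ = 253,000 L.
Chlorine deficit: 5.6 − 1.7 = 3.9 ppm = 3.9 mg/L as Cl₂.
Cl₂ equivalent needed: 3.9 mg/L × 253,000 L = 986,700 mg = 986.7 g.
Product at 8.5% available chlorine: 986.7 / 0.085 = 11,610 g.
Volume at density 1.07 g/mL: 11,610 g ÷ 1.07 g/mL = 10,850 mL.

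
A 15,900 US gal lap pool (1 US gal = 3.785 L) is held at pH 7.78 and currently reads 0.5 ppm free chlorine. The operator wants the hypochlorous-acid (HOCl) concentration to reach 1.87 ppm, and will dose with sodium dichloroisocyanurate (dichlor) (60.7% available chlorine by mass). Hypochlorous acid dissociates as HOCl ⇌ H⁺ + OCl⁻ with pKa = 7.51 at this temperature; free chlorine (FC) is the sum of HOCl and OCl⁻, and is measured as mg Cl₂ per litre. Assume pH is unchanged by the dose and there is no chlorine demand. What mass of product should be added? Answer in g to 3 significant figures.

481 g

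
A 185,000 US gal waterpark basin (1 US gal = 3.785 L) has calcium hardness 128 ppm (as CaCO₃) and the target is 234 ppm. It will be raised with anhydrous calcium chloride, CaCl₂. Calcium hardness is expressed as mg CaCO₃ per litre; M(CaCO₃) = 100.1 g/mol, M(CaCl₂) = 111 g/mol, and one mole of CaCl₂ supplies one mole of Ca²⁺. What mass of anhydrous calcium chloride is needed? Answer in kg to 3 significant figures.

82.3 kg

Volume: 185,000 US gal × 3.785 L/gal = 700,225 L.
Hardness to add: (234 − 128) = 106 mg/L as CaCO₃ × 700,225 L = 74,220 g as CaCO₃.
Moles of Ca²⁺ (1 mol Ca²⁺ ≡ 1 mol CaCO₃): 74,220 / 100.1 g/mol = 741.5 mol.
Mass of CaCl₂: 741.5 × 111 = 82,310 g.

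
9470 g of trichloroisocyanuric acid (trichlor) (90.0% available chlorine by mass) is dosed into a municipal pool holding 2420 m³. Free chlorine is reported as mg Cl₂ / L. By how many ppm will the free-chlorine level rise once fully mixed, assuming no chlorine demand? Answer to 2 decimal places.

Volume: 2420 m³ = 2,420,000 L.
Available chlorine delivered: 9470 g × 0.9 = 8523 g as Cl₂.
Concentration rise: 8523 g / 2,420,000 L = 3.522 mg/L = 3.52 ppm.

3.52 ppm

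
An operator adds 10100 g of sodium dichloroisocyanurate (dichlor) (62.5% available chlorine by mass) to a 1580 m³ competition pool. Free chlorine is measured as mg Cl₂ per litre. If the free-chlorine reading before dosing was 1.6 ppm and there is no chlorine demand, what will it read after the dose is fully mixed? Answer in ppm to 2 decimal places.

5.60 ppm

Volume: 1580 m³ = 1,580,000 L.
Available chlorine delivered: 10,100 g × 0.625 = 6312 g as Cl₂.
Concentration rise: 6312 g / 1,580,000 L = 3.995 mg/L = 4.00 ppm.
Final FC: 1.6 + 4.00 = 5.60 ppm.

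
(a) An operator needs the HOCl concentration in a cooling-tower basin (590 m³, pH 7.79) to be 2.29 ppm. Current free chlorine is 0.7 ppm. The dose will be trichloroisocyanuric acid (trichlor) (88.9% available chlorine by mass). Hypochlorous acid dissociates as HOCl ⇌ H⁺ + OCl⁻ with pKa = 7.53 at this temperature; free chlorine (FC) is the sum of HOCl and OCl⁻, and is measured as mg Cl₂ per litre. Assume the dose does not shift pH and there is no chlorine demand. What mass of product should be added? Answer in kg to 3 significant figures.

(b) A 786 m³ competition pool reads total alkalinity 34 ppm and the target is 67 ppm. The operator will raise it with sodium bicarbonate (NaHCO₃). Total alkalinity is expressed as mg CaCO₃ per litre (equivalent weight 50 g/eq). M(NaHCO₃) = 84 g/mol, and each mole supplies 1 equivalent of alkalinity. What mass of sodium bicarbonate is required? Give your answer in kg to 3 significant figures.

(a) Volume: 590 m³ = 590,000 L.
(a) [OCl⁻]/[HOCl] = 10^(pH − pKa) = 10^(7.79 − 7.53) = 1.82; fraction as HOCl = 1/(1 + 1.82) = 0.3546.
(a) Free chlorine required for 2.29 ppm HOCl: 2.29 / 0.3546 = 6.457 ppm.
(a) FC to add: 6.457 − 0.7 = 5.757 mg/L as Cl₂.
(a) Cl₂ equivalent: 5.757 mg/L × 590,000 L = 3397 g.
(a) Product at 88.9% available Cl: 3397 / 0.889 = 3821 g.

(b) Volume: 786 m³ = 786,000 L.
(b) Alkalinity to add: (67 − 34) = 33 mg/L as CaCO₃ × 786,000 L = 25,940 g as CaCO₃.
(b) Equivalents: 25,940 g ÷ 50 g/eq = 518.8 eq.
(b) NaHCO₃ supplies 1 eq per mole → 518.8 mol.
(b) Mass: 518.8 mol × 84 g/mol = 43,580 g.

(a) 3.82 kg; (b) 43.6 kg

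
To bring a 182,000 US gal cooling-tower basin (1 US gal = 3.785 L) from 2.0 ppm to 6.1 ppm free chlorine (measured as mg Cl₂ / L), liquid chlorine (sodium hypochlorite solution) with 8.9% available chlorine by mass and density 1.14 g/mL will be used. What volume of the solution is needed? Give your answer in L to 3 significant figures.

Volume: 182,000 US gal × 3.785 L/gal = 688,870 L.
Chlorine deficit: 6.1 − 2.0 = 4.1 ppm = 4.1 mg/L as Cl₂.
Cl₂ equivalent needed: 4.1 mg/L × 688,870 L = 2,824,000 mg = 2824 g.
Product at 8.9% available chlorine: 2824 / 0.089 = 31,730 g.
Volume at density 1.14 g/mL: 31,730 g ÷ 1.14 g/mL = 27,840 mL.

27.8 L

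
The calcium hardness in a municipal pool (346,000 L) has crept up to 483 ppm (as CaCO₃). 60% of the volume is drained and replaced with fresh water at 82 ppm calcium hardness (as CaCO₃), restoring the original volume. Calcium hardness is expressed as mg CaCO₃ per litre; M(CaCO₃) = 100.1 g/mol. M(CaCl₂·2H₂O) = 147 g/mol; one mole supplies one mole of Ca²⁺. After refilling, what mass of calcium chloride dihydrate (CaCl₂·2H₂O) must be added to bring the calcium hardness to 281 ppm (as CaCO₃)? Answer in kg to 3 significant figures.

19.6 kg

After draining 60% and refilling: 483 × 0.40 + 82 × 0.60 = 242.4 ppm.
Deficit to target: 281 − 242.4 = 38.6 mg/L.
As CaCO₃: 38.6 mg/L × 346,000 L = 13,360 g; ÷ 100.1 = 133.4 mol Ca²⁺.
Mass: 133.4 × 147 = 19,610 g.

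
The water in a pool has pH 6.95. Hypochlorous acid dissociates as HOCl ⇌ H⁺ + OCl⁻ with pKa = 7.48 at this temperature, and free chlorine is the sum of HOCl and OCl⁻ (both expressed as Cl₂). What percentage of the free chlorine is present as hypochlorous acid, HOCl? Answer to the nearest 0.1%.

77.2%

[OCl⁻]/[HOCl] = 10^(pH − pKa) = 10^(6.95 − 7.48) = 10^-0.53 = 0.2951.
Fraction as HOCl = 1 / (1 + 0.2951) = 0.7721.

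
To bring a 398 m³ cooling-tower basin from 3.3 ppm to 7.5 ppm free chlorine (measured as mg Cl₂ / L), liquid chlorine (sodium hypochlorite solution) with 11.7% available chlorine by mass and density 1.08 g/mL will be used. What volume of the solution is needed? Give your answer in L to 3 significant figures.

Volume: 398 m³ = 398,000 L.
Chlorine deficit: 7.5 − 3.3 = 4.2 ppm = 4.2 mg/L as Cl₂.
Cl₂ equivalent needed: 4.2 mg/L × 398,000 L = 1,672,000 mg = 1672 g.
Product at 11.7% available chlorine: 1672 / 0.117 = 14,290 g.
Volume at density 1.08 g/mL: 14,290 g ÷ 1.08 g/mL = 13,230 mL.

13.2 L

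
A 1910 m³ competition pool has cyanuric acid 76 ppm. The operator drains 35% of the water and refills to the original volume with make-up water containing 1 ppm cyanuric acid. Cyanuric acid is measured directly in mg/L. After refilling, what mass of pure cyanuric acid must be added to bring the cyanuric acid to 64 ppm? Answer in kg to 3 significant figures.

Volume: 1910 m³ = 1,910,000 L.
After draining 35% and refilling: 76 × 0.65 + 1 × 0.35 = 49.75 ppm.
Deficit to target: 64 − 49.75 = 14.25 mg/L.
Mass: 14.25 mg/L × 1,910,000 L = 27,220 g cyanuric acid.

27.2 kg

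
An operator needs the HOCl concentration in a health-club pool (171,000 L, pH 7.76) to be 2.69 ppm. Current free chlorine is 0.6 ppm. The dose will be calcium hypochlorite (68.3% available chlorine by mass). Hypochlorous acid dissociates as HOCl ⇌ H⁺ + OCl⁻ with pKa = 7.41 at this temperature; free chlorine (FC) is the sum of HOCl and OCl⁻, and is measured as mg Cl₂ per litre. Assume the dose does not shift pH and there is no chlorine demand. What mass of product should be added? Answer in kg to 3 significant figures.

2.03 kg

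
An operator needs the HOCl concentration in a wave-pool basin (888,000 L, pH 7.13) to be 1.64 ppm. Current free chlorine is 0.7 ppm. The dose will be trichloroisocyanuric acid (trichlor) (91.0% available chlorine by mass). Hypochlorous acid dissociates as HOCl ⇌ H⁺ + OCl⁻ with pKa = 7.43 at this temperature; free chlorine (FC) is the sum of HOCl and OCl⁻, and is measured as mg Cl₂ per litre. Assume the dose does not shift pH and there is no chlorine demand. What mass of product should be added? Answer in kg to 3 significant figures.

[OCl⁻]/[HOCl] = 10^(pH − pKa) = 10^(7.13 − 7.43) = 0.5012; fraction as HOCl = 1/(1 + 0.5012) = 0.6661.
Free chlorine required for 1.64 ppm HOCl: 1.64 / 0.6661 = 2.462 ppm.
FC to add: 2.462 − 0.7 = 1.762 mg/L as Cl₂.
Cl₂ equivalent: 1.762 mg/L × 888,000 L = 1565 g.
Product at 91.0% available Cl: 1565 / 0.91 = 1719 g.

1.72 kg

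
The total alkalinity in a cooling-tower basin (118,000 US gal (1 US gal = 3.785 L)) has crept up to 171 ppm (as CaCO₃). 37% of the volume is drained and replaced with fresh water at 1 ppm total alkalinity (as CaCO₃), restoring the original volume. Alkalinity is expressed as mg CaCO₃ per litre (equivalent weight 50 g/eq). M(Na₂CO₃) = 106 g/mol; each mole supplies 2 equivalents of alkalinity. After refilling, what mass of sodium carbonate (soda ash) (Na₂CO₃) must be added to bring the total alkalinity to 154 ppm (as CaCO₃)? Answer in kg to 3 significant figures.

Volume: 118,000 US gal × 3.785 L/gal = 446,630 L.
After draining 37% and refilling: 171 × 0.63 + 1 × 0.37 = 108.1 ppm.
Deficit to target: 154 − 108.1 = 45.9 mg/L.
As CaCO₃: 45.9 mg/L × 446,630 L = 20,500 g; ÷ 50 g/eq ÷ 2 = 205 mol Na₂CO₃.
Mass: 205 × 106 = 21,730 g.

21.7 kg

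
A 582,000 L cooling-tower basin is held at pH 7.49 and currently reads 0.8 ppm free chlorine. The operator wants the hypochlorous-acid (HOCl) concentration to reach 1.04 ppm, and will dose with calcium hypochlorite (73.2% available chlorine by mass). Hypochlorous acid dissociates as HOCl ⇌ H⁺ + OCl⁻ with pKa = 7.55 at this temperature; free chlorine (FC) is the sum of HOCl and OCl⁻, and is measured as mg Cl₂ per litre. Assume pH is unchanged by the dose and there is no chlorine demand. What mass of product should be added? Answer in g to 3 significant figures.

911 g

[OCl⁻]/[HOCl] = 10^(pH − pKa) = 10^(7.49 − 7.55) = 0.871; fraction as HOCl = 1/(1 + 0.871) = 0.5345.
Free chlorine required for 1.04 ppm HOCl: 1.04 / 0.5345 = 1.946 ppm.
FC to add: 1.946 − 0.8 = 1.146 mg/L as Cl₂.
Cl₂ equivalent: 1.146 mg/L × 582,000 L = 666.9 g.
Product at 73.2% available Cl: 666.9 / 0.732 = 911 g.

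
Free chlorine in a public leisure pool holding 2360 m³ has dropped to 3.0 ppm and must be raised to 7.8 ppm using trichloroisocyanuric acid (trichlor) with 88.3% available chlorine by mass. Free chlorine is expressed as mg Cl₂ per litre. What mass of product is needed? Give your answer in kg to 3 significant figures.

12.8 kg

Volume: 2360 m³ = 2,360,000 L.
Chlorine deficit: 7.8 − 3.0 = 4.8 ppm = 4.8 mg/L as Cl₂.
Cl₂ equivalent needed: 4.8 mg/L × 2,360,000 L = 11,330,000 mg = 11,330 g.
Product at 88.3% available chlorine: 11,330 / 0.883 = 12,830 g.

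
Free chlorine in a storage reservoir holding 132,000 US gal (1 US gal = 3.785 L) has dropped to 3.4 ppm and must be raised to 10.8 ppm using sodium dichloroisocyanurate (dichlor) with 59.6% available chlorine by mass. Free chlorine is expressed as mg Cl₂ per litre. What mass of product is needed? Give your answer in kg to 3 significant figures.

Volume: 132,000 US gal × 3.785 L/gal = 499,620 L.
Chlorine deficit: 10.8 − 3.4 = 7.4 ppm = 7.4 mg/L as Cl₂.
Cl₂ equivalent needed: 7.4 mg/L × 499,620 L = 3,697,000 mg = 3697 g.
Product at 59.6% available chlorine: 3697 / 0.596 = 6203 g.

6.20 kg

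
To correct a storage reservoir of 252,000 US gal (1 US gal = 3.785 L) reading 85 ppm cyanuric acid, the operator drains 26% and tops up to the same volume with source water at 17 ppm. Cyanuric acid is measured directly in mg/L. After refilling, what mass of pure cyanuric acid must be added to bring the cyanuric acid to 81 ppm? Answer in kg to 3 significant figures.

13.0 kg

Volume: 252,000 US gal × 3.785 L/gal = 953,820 L.
After draining 26% and refilling: 85 × 0.74 + 17 × 0.26 = 67.32 ppm.
Deficit to target: 81 − 67.32 = 13.68 mg/L.
Mass: 13.68 mg/L × 953,820 L = 13,050 g cyanuric acid.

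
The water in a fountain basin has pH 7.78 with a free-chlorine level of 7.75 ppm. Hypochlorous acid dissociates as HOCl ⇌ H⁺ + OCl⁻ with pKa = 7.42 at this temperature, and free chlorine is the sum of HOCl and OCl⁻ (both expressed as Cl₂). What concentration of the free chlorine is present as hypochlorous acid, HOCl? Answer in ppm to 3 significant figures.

2.36 ppm

[OCl⁻]/[HOCl] = 10^(pH − pKa) = 10^(7.78 − 7.42) = 10^0.36 = 2.291.
Fraction as HOCl = 1 / (1 + 2.291) = 0.3039.
HOCl = 0.3039 × 7.75 ppm = 2.355 ppm.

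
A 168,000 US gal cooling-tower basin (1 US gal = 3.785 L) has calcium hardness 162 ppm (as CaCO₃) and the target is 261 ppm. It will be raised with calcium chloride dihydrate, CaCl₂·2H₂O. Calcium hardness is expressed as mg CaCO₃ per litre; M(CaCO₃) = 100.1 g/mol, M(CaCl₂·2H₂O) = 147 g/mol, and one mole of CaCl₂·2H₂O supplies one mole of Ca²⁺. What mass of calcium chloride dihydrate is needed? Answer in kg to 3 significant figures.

92.4 kg

Volume: 168,000 US gal × 3.785 L/gal = 635,880 L.
Hardness to add: (261 − 162) = 99 mg/L as CaCO₃ × 635,880 L = 62,950 g as CaCO₃.
Moles of Ca²⁺ (1 mol Ca²⁺ ≡ 1 mol CaCO₃): 62,950 / 100.1 g/mol = 628.9 mol.
Mass of CaCl₂·2H₂O: 628.9 × 147 = 92,450 g.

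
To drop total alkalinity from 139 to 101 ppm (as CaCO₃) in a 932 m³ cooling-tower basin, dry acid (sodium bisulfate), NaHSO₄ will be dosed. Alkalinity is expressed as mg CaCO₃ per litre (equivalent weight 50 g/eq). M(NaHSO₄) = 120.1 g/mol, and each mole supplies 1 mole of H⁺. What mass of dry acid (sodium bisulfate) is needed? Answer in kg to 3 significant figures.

Volume: 932 m³ = 932,000 L.
Alkalinity to neutralize: (139 − 101) = 38 mg/L as CaCO₃ × 932,000 L = 35,420 g as CaCO₃.
Equivalents of H⁺ required: 35,420 ÷ 50 g/eq = 708.3 eq = 708.3 mol NaHSO₄.
Mass of NaHSO₄: 708.3 × 120.1 = 85,070 g.

85.1 kg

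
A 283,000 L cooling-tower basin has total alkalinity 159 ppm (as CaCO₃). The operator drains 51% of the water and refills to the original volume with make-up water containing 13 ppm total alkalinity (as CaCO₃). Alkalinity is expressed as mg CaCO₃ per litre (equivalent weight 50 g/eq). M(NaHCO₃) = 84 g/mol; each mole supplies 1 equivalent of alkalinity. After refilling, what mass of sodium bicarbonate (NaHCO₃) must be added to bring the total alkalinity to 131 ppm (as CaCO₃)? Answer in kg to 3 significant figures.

After draining 51% and refilling: 159 × 0.49 + 13 × 0.51 = 84.54 ppm.
Deficit to target: 131 − 84.54 = 46.46 mg/L.
As CaCO₃: 46.46 mg/L × 283,000 L = 13,150 g; ÷ 50 g/eq ÷ 1 = 263 mol NaHCO₃.
Mass: 263 × 84 = 22,090 g.

22.1 kg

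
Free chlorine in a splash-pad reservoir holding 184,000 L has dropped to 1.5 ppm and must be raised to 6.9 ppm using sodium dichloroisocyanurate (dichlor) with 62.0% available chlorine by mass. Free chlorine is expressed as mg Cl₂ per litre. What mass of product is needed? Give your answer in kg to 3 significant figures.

Chlorine deficit: 6.9 − 1.5 = 5.4 ppm = 5.4 mg/L as Cl₂.
Cl₂ equivalent needed: 5.4 mg/L × 184,000 L = 993,600 mg = 993.6 g.
Product at 62.0% available chlorine: 993.6 / 0.62 = 1603 g.

1.60 kg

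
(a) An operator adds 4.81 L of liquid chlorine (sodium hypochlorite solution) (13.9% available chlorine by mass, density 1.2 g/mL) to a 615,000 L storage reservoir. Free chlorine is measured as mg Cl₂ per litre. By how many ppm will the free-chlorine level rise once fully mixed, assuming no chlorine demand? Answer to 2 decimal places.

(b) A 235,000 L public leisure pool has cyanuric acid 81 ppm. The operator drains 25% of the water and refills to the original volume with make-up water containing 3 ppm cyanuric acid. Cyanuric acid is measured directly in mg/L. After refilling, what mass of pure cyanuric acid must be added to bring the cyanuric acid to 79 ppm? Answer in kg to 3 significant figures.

(a) 1.30 ppm; (b) 4.11 kg

(a) Mass of solution: 4.81 L × 1000 mL/L × 1.2 g/mL = 5772 g.
(a) Available chlorine delivered: 5772 g × 0.139 = 802.3 g as Cl₂.
(a) Concentration rise: 802.3 g / 615,000 L = 1.305 mg/L = 1.30 ppm.

(b) After draining 25% and refilling: 81 × 0.75 + 3 × 0.25 = 61.5 ppm.
(b) Deficit to target: 79 − 61.5 = 17.5 mg/L.
(b) Mass: 17.5 mg/L × 235,000 L = 4112 g cyanuric acid.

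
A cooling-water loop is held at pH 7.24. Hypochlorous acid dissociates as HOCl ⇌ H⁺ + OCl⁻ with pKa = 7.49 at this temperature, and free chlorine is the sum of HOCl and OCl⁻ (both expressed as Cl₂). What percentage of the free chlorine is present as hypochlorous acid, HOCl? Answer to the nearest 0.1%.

64.0%

[OCl⁻]/[HOCl] = 10^(pH − pKa) = 10^(7.24 − 7.49) = 10^-0.25 = 0.5623.
Fraction as HOCl = 1 / (1 + 0.5623) = 0.6401.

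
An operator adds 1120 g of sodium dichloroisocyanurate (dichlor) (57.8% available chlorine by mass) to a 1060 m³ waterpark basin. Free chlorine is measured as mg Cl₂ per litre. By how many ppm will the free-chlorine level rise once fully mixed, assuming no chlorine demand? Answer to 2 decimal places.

Volume: 1060 m³ = 1,060,000 L.
Available chlorine delivered: 1120 g × 0.578 = 647.4 g as Cl₂.
Concentration rise: 647.4 g / 1,060,000 L = 0.6107 mg/L = 0.61 ppm.

0.61 ppm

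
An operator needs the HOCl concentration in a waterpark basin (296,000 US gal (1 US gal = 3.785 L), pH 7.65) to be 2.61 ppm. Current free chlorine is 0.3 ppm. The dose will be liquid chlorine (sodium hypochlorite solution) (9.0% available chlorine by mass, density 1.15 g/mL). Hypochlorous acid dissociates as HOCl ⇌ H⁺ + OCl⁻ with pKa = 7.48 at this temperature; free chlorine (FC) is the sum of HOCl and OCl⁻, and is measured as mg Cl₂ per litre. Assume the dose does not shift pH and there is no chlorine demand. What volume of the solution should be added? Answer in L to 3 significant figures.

66.8 L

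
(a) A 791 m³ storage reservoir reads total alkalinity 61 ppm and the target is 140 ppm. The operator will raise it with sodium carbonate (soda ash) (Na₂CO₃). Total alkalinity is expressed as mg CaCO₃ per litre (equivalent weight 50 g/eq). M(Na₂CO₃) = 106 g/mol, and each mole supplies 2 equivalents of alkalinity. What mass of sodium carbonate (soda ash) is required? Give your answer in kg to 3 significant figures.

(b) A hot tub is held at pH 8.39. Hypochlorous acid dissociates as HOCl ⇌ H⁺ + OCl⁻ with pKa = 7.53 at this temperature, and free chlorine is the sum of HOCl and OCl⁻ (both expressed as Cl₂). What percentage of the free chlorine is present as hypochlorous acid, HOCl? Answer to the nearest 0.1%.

(a) 66.2 kg; (b) 12.1%

(a) Volume: 791 m³ = 791,000 L.
(a) Alkalinity to add: (140 − 61) = 79 mg/L as CaCO₃ × 791,000 L = 62,490 g as CaCO₃.
(a) Equivalents: 62,490 g ÷ 50 g/eq = 1250 eq.
(a) Each mole of Na₂CO₃ supplies 2 eq, so 1250 / 2 = 624.9 mol.
(a) Mass: 624.9 mol × 106 g/mol = 66,240 g.

(b) [OCl⁻]/[HOCl] = 10^(pH − pKa) = 10^(8.39 − 7.53) = 10^0.86 = 7.244.
(b) Fraction as HOCl = 1 / (1 + 7.244) = 0.1213.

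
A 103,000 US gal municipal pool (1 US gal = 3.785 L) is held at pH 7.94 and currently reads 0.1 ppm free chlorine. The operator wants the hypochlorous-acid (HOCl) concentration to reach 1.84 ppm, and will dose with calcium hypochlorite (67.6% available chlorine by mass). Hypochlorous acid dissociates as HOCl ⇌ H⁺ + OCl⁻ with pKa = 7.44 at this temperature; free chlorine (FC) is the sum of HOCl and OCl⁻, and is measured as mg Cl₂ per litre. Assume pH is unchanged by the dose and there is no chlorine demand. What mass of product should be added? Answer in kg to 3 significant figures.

Volume: 103,000 US gal × 3.785 L/gal = 389,855 L.
[OCl⁻]/[HOCl] = 10^(pH − pKa) = 10^(7.94 − 7.44) = 3.162; fraction as HOCl = 1/(1 + 3.162) = 0.2403.
Free chlorine required for 1.84 ppm HOCl: 1.84 / 0.2403 = 7.659 ppm.
FC to add: 7.659 − 0.1 = 7.559 mg/L as Cl₂.
Cl₂ equivalent: 7.559 mg/L × 389,855 L = 2947 g.
Product at 67.6% available Cl: 2947 / 0.676 = 4359 g.

4.36 kg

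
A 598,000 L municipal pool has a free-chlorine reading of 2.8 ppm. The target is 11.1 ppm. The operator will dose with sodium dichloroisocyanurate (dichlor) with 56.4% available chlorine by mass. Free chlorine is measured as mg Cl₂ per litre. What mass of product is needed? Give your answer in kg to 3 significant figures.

8.80 kg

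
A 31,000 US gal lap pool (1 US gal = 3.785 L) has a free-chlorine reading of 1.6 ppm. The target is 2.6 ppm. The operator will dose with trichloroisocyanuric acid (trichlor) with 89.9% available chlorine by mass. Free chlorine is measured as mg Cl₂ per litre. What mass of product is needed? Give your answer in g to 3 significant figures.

131 g

Volume: 31,000 US gal × 3.785 L/gal = 117,335 L.
Chlorine deficit: 2.6 − 1.6 = 1 ppm = 1 mg/L as Cl₂.
Cl₂ equivalent needed: 1 mg/L × 117,335 L = 117,300 mg = 117.3 g.
Product at 89.9% available chlorine: 117.3 / 0.899 = 130.5 g.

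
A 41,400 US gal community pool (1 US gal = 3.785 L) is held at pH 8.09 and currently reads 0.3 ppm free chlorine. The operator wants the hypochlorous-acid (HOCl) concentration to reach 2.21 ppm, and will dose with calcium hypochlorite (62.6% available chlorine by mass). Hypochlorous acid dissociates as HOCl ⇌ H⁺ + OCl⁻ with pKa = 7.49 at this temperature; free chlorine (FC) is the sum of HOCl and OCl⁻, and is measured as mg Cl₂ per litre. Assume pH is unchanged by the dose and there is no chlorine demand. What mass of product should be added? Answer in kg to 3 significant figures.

2.68 kg

Volume: 41,400 US gal × 3.785 L/gal = 156,699 L.
[OCl⁻]/[HOCl] = 10^(pH − pKa) = 10^(8.09 − 7.49) = 3.981; fraction as HOCl = 1/(1 + 3.981) = 0.2008.
Free chlorine required for 2.21 ppm HOCl: 2.21 / 0.2008 = 11.01 ppm.
FC to add: 11.01 − 0.3 = 10.71 mg/L as Cl₂.
Cl₂ equivalent: 10.71 mg/L × 156,699 L = 1678 g.
Product at 62.6% available Cl: 1678 / 0.626 = 2680 g.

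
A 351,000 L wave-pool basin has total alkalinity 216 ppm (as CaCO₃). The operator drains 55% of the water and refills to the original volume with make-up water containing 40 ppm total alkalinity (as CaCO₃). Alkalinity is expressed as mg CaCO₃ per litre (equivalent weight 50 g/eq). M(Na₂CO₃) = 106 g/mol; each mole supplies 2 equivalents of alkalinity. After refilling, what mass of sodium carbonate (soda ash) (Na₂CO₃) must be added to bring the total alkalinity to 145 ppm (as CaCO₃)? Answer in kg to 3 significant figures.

9.60 kg

After draining 55% and refilling: 216 × 0.45 + 40 × 0.55 = 119.2 ppm.
Deficit to target: 145 − 119.2 = 25.8 mg/L.
As CaCO₃: 25.8 mg/L × 351,000 L = 9056 g; ÷ 50 g/eq ÷ 2 = 90.56 mol Na₂CO₃.
Mass: 90.56 × 106 = 9599 g.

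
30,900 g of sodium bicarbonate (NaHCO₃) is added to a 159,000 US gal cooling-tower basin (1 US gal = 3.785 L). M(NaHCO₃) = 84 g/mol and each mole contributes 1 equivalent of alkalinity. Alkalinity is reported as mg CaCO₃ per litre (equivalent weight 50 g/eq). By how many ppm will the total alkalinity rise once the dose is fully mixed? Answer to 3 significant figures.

30.6 ppm

Volume: 159,000 US gal × 3.785 L/gal = 601,815 L.
Moles of NaHCO₃: 30,900 g ÷ 84 g/mol = 367.9 mol → 367.9 eq of alkalinity.
As CaCO₃: 367.9 eq × 50 g/eq = 18,390 g.
Rise: 18,390 g / 601,815 L × 1000 = 30.56 mg/L.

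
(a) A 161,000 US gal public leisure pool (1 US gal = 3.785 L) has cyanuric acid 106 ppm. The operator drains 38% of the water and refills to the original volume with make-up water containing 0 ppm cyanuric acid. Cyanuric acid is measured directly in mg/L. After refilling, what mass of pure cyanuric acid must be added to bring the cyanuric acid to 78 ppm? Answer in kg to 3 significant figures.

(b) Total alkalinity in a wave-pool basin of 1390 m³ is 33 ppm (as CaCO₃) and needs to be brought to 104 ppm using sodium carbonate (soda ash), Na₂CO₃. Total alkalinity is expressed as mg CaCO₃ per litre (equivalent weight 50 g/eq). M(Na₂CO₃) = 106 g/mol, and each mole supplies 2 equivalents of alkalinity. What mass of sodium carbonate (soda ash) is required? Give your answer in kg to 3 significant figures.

(a) 7.48 kg; (b) 105 kg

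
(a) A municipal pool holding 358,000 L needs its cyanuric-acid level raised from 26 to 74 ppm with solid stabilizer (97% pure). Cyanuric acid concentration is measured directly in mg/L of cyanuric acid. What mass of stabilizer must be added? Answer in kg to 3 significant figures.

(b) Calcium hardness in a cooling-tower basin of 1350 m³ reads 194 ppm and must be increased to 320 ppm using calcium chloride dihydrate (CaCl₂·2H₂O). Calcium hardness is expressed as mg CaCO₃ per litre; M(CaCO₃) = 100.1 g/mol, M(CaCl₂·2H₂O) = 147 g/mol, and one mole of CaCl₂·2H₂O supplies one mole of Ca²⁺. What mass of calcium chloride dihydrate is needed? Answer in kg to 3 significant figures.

(a) 17.7 kg; (b) 250 kg

(a) CYA to add: (74 − 26) = 48 mg/L × 358,000 L = 17,180 g cyanuric acid.
(a) At 97% purity: 17,180 / 0.97 = 17,720 g product.

(b) Volume: 1350 m³ = 1,350,000 L.
(b) Hardness to add: (320 − 194) = 126 mg/L as CaCO₃ × 1,350,000 L = 170,100 g as CaCO₃.
(b) Moles of Ca²⁺ (1 mol Ca²⁺ ≡ 1 mol CaCO₃): 170,100 / 100.1 g/mol = 1699 mol.
(b) Mass of CaCl₂·2H₂O: 1699 × 147 = 249,800 g.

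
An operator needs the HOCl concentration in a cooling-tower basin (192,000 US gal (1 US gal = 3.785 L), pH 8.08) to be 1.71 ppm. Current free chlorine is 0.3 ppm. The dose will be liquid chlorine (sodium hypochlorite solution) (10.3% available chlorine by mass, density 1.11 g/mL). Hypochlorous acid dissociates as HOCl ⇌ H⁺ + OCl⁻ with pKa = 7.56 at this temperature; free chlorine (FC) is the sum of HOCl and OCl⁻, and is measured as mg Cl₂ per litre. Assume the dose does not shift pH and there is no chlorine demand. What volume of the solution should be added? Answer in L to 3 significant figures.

45.0 L

Volume: 192,000 US gal × 3.785 L/gal = 726,720 L.
[OCl⁻]/[HOCl] = 10^(pH − pKa) = 10^(8.08 − 7.56) = 3.311; fraction as HOCl = 1/(1 + 3.311) = 0.2319.
Free chlorine required for 1.71 ppm HOCl: 1.71 / 0.2319 = 7.372 ppm.
FC to add: 7.372 − 0.3 = 7.072 mg/L as Cl₂.
Cl₂ equivalent: 7.072 mg/L × 726,720 L = 5140 g.
Product at 10.3% available Cl: 5140 / 0.103 = 49,900 g.
Volume: 49,900 g ÷ 1.11 g/mL = 44,950 mL.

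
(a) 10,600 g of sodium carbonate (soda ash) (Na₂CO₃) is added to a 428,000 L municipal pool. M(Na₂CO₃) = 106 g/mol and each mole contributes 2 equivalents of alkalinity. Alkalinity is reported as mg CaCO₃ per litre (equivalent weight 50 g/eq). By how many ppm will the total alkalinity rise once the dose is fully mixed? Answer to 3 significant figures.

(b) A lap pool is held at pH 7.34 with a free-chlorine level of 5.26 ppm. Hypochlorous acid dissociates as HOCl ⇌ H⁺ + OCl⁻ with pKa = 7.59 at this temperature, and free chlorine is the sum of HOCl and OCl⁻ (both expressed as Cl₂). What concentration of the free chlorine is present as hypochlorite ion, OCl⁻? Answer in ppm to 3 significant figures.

(a) 23.4 ppm; (b) 1.89 ppm

(a) Moles of Na₂CO₃: 10,600 g ÷ 106 g/mol = 100 mol → 200 eq of alkalinity.
(a) As CaCO₃: 200 eq × 50 g/eq = 10,000 g.
(a) Rise: 10,000 g / 428,000 L × 1000 = 23.36 mg/L.

(b) [OCl⁻]/[HOCl] = 10^(pH − pKa) = 10^(7.34 − 7.59) = 10^-0.25 = 0.5623.
(b) Fraction as HOCl = 1 / (1 + 0.5623) = 0.6401.
(b) OCl⁻ = (1 − 0.6401) × 5.26 ppm = 1.893 ppm.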